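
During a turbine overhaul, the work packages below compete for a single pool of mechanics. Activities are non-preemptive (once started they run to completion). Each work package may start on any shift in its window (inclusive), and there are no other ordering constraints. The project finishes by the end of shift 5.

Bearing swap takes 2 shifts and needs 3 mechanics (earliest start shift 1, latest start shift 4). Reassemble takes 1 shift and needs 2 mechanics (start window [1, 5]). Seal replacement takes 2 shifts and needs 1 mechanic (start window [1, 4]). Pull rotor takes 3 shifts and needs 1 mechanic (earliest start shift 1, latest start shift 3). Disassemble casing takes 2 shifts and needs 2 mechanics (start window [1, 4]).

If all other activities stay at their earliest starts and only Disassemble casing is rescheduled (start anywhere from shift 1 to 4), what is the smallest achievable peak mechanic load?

Disassemble casing@1: s1:9  s2:7  s3:1  s4:0  s5:0 → peak 9
Disassemble casing@2: s1:7  s2:7  s3:3  s4:0  s5:0 → peak 7
Disassemble casing@3: s1:7  s2:5  s3:3  s4:2  s5:0 → peak 7
Disassemble casing@4: s1:7  s2:5  s3:1  s4:2  s5:2 → peak 7
Best is Disassemble casing@2, peak 7.

7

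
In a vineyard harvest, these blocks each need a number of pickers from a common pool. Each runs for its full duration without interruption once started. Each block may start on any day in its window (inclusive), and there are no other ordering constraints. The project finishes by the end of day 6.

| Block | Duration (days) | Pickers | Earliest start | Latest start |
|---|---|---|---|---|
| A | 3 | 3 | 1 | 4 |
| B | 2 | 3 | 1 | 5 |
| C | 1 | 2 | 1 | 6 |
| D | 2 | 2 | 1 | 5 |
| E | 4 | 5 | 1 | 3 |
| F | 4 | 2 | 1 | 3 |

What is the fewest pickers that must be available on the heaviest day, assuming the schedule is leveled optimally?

10

Early-start (A@1, B@1, C@1, D@1, E@1, F@1) gives peak 17: d1:17  d2:15  d3:10  d4:7  d5:0  d6:0.
Shift E→3, F→2.
Schedule A@1, B@1, C@1, D@1, E@3, F@2: d1:10  d2:10  d3:10  d4:7  d5:7  d6:5 — peak 10.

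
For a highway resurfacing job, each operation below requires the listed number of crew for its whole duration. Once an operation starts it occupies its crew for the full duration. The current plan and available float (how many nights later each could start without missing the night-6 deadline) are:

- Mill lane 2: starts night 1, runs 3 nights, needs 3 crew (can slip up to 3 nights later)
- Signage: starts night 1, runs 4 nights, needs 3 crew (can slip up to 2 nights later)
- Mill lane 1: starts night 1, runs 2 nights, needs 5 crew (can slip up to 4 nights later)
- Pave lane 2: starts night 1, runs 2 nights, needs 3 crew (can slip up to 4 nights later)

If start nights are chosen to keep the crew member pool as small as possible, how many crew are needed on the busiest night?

Early-start (Mill lane 2@1, Signage@1, Mill lane 1@1, Pave lane 2@1) gives peak 14: n1:14  n2:14  n3:6  n4:3  n5:0  n6:0.
Shift Mill lane 1→4, Pave lane 2→5.
Schedule Mill lane 2@1, Signage@1, Mill lane 1@4, Pave lane 2@5: n1:6  n2:6  n3:6  n4:8  n5:8  n6:3 — peak 8.

8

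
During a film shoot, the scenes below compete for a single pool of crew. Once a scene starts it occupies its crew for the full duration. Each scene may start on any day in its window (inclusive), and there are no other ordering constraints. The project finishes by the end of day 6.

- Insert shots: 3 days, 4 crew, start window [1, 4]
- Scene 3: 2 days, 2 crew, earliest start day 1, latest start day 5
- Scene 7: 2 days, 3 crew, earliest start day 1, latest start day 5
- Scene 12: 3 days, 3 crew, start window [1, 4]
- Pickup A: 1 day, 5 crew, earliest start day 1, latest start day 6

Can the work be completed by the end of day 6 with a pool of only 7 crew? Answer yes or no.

yes

Schedule Insert shots@1, Scene 3@1, Scene 7@4, Scene 12@3, Pickup A@6: d1:6  d2:6  d3:7  d4:6  d5:6  d6:5 — peak 7 ≤ 7.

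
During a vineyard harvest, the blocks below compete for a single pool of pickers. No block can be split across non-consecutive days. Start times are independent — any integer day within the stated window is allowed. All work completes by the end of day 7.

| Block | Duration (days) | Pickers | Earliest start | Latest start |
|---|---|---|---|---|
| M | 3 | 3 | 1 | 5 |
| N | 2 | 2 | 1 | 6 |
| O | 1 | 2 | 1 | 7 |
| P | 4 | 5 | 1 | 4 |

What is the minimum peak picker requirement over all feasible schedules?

5

Early-start (M@1, N@1, O@1, P@1) gives peak 12: d1:12  d2:10  d3:8  d4:5  d5:0  d6:0  d7:0.
Shift O→3, P→4.
Schedule M@1, N@1, O@3, P@4: d1:5  d2:5  d3:5  d4:5  d5:5  d6:5  d7:5 — peak 5.
Total picker-days = 35 over 7 days ⇒ peak ≥ ⌈35/7⌉ = 5, so 5 is optimal.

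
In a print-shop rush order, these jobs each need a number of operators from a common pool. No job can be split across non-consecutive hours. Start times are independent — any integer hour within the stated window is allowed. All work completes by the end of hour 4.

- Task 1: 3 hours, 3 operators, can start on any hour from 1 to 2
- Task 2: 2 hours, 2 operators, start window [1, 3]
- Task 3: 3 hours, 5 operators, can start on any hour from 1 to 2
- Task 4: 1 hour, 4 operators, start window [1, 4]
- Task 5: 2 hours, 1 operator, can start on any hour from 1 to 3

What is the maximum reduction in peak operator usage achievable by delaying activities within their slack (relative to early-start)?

Early-start peak: h1:15  h2:11  h3:8  h4:0 ⇒ 15.
Leveled (Task 1@1, Task 2@1, Task 3@1, Task 4@4, Task 5@3): h1:10  h2:10  h3:9  h4:5 ⇒ 10.
Reduction 15 − 10 = 5.

5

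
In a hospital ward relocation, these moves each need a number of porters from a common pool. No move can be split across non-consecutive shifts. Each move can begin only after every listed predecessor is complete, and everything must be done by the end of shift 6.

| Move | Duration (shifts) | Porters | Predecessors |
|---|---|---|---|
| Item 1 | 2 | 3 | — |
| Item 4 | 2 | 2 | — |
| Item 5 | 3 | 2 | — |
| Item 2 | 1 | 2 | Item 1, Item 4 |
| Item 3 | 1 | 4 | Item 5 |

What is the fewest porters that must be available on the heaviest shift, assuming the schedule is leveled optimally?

4

Early-start (Item 1@1, Item 4@1, Item 5@1, Item 2@3, Item 3@4) gives peak 7: s1:7  s2:7  s3:4  s4:4  s5:0  s6:0.
Shift Item 4→3, Item 5→3, Item 2→5, Item 3→6.
Schedule Item 1@1, Item 4@3, Item 5@3, Item 2@5, Item 3@6: s1:3  s2:3  s3:4  s4:4  s5:4  s6:4 — peak 4.
Total porter-shifts = 22 over 6 shifts ⇒ peak ≥ ⌈22/6⌉ = 4, so 4 is optimal.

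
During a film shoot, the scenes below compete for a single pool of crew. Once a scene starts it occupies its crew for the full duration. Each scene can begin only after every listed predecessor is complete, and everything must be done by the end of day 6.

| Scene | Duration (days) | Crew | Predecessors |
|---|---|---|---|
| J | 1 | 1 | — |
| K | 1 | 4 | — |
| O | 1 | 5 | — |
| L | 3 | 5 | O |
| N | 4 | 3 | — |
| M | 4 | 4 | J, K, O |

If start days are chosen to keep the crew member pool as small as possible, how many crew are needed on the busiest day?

Early-start (J@1, K@1, O@1, L@2, N@1, M@2) gives peak 13: d1:13  d2:12  d3:12  d4:12  d5:4  d6:0.
Shift N→2.
Schedule J@1, K@1, O@1, L@2, N@2, M@2: d1:10  d2:12  d3:12  d4:12  d5:7  d6:0 — peak 12.

12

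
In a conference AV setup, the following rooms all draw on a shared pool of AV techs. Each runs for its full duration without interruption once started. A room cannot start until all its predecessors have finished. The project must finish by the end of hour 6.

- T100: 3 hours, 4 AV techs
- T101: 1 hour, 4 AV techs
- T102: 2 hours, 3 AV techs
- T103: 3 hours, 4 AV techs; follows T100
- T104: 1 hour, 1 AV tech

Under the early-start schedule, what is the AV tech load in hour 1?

12

At early start, hour 1 has: T100, T101, T102, T104.
Demand: 4 + 4 + 3 + 1 = 12.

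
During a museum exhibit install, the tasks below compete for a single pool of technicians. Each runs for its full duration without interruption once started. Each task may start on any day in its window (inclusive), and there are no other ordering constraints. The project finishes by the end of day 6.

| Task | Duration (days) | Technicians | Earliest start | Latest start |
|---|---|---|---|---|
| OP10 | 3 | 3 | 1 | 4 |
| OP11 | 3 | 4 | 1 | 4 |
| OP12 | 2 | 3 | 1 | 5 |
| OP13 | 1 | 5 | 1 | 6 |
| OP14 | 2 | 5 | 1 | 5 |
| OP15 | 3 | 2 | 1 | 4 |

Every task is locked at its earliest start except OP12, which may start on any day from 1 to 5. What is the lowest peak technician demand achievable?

OP12@1: d1:22  d2:17  d3:9  d4:0  d5:0  d6:0 → peak 22
OP12@2: d1:19  d2:17  d3:12  d4:0  d5:0  d6:0 → peak 19
OP12@3: d1:19  d2:14  d3:12  d4:3  d5:0  d6:0 → peak 19
OP12@4: d1:19  d2:14  d3:9  d4:3  d5:3  d6:0 → peak 19
OP12@5: d1:19  d2:14  d3:9  d4:0  d5:3  d6:3 → peak 19
Best is OP12@2, peak 19.

19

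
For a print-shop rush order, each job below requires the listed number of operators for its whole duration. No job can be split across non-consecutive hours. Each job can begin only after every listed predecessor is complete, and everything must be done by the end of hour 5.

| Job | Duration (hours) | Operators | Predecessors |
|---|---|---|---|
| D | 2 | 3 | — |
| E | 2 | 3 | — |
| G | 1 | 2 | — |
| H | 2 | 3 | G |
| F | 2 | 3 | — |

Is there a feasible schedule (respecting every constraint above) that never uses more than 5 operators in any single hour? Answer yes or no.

no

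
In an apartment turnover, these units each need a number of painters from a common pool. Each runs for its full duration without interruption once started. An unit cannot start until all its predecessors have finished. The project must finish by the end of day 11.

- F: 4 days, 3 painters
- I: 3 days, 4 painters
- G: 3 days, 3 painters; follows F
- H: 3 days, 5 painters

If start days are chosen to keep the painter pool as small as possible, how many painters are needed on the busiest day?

7

Early-start (F@1, I@1, G@5, H@1) gives peak 12: d1:12  d2:12  d3:12  d4:3  d5:3  d6:3  d7:3  d8:0  d9:0  d10:0  d11:0.
Shift H→8.
Schedule F@1, I@1, G@5, H@8: d1:7  d2:7  d3:7  d4:3  d5:3  d6:3  d7:3  d8:5  d9:5  d10:5  d11:0 — peak 7.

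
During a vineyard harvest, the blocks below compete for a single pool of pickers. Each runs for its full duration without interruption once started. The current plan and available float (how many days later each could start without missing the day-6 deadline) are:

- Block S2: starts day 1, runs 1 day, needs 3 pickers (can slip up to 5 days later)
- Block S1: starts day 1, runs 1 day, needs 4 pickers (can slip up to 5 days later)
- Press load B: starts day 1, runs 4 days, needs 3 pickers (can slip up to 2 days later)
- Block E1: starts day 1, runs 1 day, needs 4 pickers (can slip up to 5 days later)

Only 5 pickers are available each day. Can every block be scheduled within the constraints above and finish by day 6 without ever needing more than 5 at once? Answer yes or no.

no

The minimum achievable peak is 6; 5 < 6, so no feasible schedule stays within the cap.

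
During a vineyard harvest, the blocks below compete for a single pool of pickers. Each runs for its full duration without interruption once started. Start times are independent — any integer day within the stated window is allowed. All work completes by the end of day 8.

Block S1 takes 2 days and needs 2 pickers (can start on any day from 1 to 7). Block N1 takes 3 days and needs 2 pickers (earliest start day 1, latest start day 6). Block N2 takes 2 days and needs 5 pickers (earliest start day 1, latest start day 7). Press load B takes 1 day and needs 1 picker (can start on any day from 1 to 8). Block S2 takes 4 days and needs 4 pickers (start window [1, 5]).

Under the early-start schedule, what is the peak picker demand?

14

Early-start schedule: Block S1@1, Block N1@1, Block N2@1, Press load B@1, Block S2@1.
Load per day: day 1: 14, day 2: 13, day 3: 6, day 4: 4, day 5: 0, day 6: 0, day 7: 0, day 8: 0.
Peak is 14.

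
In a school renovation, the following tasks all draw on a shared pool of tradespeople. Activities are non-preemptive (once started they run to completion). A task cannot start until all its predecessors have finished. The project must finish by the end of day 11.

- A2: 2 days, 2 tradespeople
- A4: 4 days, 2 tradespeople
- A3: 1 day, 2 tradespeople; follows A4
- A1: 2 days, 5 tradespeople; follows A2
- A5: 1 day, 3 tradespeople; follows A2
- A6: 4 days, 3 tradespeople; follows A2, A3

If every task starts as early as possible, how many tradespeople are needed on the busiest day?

10

Early-start schedule: A2@1, A4@1, A3@5, A1@3, A5@3, A6@6.
Load per day: day 1: 4, day 2: 4, day 3: 10, day 4: 7, day 5: 2, day 6: 3, day 7: 3, day 8: 3, day 9: 3, day 10: 0, day 11: 0.
Peak is 10.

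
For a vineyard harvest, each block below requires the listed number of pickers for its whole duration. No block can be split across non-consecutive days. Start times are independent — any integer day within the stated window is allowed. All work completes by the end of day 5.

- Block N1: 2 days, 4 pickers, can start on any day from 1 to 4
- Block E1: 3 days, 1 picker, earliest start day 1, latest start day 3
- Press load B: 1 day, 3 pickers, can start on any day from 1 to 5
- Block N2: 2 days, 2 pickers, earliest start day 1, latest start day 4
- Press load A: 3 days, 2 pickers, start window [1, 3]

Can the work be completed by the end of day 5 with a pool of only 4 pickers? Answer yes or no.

Total picker-days = 24; over 5 days the average is 24/5 > 4, so some day must exceed 4.

no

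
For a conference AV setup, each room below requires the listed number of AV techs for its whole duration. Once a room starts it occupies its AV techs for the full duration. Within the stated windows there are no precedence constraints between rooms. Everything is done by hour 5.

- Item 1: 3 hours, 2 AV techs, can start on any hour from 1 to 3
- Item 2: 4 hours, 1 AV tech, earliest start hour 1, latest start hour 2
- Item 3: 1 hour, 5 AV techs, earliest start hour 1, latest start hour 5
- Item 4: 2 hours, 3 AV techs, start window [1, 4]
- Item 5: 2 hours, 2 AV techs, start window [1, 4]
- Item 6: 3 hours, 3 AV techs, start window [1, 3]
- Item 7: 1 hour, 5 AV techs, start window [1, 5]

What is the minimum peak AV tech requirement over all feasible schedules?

8

Early-start (Item 1@1, Item 2@1, Item 3@1, Item 4@1, Item 5@1, Item 6@1, Item 7@1) gives peak 21: h1:21  h2:11  h3:6  h4:1  h5:0.
Shift Item 4→4, Item 5→2, Item 6→2, Item 7→5.
Schedule Item 1@1, Item 2@1, Item 3@1, Item 4@4, Item 5@2, Item 6@2, Item 7@5: h1:8  h2:8  h3:8  h4:7  h5:8 — peak 8.
Total AV tech-hours = 39 over 5 hours ⇒ peak ≥ ⌈39/5⌉ = 8, so 8 is optimal.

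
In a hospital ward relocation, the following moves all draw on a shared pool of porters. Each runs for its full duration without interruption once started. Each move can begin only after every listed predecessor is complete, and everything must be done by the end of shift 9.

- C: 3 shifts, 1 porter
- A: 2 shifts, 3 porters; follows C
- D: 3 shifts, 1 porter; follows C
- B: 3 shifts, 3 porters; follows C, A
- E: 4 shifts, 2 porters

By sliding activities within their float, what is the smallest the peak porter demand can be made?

4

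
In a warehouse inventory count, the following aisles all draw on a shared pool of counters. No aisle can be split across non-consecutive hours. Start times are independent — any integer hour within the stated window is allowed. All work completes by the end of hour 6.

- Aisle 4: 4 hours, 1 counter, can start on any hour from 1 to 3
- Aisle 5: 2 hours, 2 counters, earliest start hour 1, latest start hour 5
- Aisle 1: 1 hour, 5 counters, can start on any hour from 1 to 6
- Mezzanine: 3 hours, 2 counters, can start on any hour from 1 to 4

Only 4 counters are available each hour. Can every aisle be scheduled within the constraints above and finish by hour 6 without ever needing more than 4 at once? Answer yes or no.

The minimum achievable peak is 5; 4 < 5, so no feasible schedule stays within the cap.

no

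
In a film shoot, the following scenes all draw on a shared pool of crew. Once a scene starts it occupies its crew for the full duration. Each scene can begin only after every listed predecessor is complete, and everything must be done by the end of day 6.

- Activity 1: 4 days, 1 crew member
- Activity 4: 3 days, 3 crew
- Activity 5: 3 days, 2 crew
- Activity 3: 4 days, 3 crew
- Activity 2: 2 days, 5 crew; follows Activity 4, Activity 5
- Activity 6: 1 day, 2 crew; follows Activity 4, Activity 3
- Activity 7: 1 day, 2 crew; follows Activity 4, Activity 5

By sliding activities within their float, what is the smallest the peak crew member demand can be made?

9

Early-start (Activity 1@1, Activity 4@1, Activity 5@1, Activity 3@1, Activity 2@4, Activity 6@5, Activity 7@4) gives peak 11: d1:9  d2:9  d3:9  d4:11  d5:7  d6:0.
Shift Activity 7→5.
Schedule Activity 1@1, Activity 4@1, Activity 5@1, Activity 3@1, Activity 2@4, Activity 6@5, Activity 7@5: d1:9  d2:9  d3:9  d4:9  d5:9  d6:0 — peak 9.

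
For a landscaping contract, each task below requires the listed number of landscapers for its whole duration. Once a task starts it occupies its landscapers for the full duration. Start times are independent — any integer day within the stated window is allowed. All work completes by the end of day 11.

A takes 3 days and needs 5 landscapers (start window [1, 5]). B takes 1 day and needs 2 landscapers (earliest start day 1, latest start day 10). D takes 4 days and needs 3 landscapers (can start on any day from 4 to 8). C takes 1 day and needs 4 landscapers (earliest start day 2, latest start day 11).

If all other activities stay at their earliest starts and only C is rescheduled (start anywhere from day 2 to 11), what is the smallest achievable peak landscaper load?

7

C@2: d1:7  d2:9  d3:5  d4:3  d5:3  d6:3  d7:3  d8:0  d9:0  d10:0  d11:0 → peak 9
C@3: d1:7  d2:5  d3:9  d4:3  d5:3  d6:3  d7:3  d8:0  d9:0  d10:0  d11:0 → peak 9
C@4: d1:7  d2:5  d3:5  d4:7  d5:3  d6:3  d7:3  d8:0  d9:0  d10:0  d11:0 → peak 7
C@5: d1:7  d2:5  d3:5  d4:3  d5:7  d6:3  d7:3  d8:0  d9:0  d10:0  d11:0 → peak 7
C@6: d1:7  d2:5  d3:5  d4:3  d5:3  d6:7  d7:3  d8:0  d9:0  d10:0  d11:0 → peak 7
C@7: d1:7  d2:5  d3:5  d4:3  d5:3  d6:3  d7:7  d8:0  d9:0  d10:0  d11:0 → peak 7
C@8: d1:7  d2:5  d3:5  d4:3  d5:3  d6:3  d7:3  d8:4  d9:0  d10:0  d11:0 → peak 7
C@9: d1:7  d2:5  d3:5  d4:3  d5:3  d6:3  d7:3  d8:0  d9:4  d10:0  d11:0 → peak 7
C@10: d1:7  d2:5  d3:5  d4:3  d5:3  d6:3  d7:3  d8:0  d9:0  d10:4  d11:0 → peak 7
C@11: d1:7  d2:5  d3:5  d4:3  d5:3  d6:3  d7:3  d8:0  d9:0  d10:0  d11:4 → peak 7
Best is C@4, peak 7.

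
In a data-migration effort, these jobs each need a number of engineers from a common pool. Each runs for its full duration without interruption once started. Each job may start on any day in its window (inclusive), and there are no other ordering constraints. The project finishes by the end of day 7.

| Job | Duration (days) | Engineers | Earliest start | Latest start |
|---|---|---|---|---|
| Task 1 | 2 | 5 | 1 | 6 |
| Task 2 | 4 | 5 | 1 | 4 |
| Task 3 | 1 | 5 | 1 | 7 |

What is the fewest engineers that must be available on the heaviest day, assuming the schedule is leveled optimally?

Early-start (Task 1@1, Task 2@1, Task 3@1) gives peak 15: d1:15  d2:10  d3:5  d4:5  d5:0  d6:0  d7:0.
Shift Task 2→3, Task 3→7.
Schedule Task 1@1, Task 2@3, Task 3@7: d1:5  d2:5  d3:5  d4:5  d5:5  d6:5  d7:5 — peak 5.
Total engineer-days = 35 over 7 days ⇒ peak ≥ ⌈35/7⌉ = 5, so 5 is optimal.

5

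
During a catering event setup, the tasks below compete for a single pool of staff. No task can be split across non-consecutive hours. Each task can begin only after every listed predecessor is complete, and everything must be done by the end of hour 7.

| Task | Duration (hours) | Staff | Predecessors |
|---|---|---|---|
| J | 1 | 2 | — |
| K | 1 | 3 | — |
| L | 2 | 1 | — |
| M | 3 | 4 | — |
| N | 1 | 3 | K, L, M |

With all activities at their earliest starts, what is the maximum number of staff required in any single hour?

10

Early-start schedule: J@1, K@1, L@1, M@1, N@4.
Load per hour: hour 1: 10, hour 2: 5, hour 3: 4, hour 4: 3, hour 5: 0, hour 6: 0, hour 7: 0.
Peak is 10.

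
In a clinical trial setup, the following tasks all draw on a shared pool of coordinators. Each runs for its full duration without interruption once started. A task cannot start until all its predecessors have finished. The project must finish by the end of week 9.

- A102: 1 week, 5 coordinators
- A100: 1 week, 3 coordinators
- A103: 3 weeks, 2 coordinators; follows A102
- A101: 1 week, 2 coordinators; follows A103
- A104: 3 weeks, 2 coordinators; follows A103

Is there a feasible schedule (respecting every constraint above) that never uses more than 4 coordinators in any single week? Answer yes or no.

no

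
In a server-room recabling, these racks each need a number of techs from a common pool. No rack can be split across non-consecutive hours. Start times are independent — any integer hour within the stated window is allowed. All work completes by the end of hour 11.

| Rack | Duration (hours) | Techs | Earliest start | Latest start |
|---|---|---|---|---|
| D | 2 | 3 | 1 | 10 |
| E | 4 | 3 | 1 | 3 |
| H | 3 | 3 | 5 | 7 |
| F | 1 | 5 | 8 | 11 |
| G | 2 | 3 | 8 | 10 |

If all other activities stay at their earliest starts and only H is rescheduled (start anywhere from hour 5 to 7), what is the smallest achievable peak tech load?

8

H@5: h1:6  h2:6  h3:3  h4:3  h5:3  h6:3  h7:3  h8:8  h9:3  h10:0  h11:0 → peak 8
H@6: h1:6  h2:6  h3:3  h4:3  h5:0  h6:3  h7:3  h8:11  h9:3  h10:0  h11:0 → peak 11
H@7: h1:6  h2:6  h3:3  h4:3  h5:0  h6:0  h7:3  h8:11  h9:6  h10:0  h11:0 → peak 11
Best is H@5, peak 8.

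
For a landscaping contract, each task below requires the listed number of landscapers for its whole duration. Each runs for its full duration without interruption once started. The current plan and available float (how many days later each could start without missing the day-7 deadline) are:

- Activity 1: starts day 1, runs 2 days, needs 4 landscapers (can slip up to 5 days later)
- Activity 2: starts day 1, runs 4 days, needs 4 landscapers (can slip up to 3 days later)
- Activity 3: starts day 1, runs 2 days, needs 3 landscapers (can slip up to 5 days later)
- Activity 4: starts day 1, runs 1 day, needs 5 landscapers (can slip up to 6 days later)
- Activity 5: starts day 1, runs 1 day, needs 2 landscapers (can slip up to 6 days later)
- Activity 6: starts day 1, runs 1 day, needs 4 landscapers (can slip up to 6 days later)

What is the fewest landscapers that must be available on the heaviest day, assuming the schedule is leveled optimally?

8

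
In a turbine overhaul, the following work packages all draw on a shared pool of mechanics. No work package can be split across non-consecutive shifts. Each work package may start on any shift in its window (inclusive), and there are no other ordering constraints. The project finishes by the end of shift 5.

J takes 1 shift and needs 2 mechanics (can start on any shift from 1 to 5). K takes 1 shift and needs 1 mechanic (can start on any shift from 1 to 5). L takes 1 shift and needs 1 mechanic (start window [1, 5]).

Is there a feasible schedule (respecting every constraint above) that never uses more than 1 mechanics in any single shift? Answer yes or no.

The minimum achievable peak is 2; 1 < 2, so no feasible schedule stays within the cap.

no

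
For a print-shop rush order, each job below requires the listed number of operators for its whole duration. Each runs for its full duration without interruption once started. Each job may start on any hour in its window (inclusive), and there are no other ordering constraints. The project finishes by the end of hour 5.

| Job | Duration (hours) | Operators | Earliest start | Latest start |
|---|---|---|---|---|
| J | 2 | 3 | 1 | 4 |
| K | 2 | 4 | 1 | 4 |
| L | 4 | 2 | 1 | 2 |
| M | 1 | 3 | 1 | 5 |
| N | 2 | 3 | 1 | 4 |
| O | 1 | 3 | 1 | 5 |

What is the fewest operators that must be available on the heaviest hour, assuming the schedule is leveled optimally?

8

Early-start (J@1, K@1, L@1, M@1, N@1, O@1) gives peak 18: h1:18  h2:12  h3:2  h4:2  h5:0.
Shift K→3, M→5, O→5.
Schedule J@1, K@3, L@1, M@5, N@1, O@5: h1:8  h2:8  h3:6  h4:6  h5:6 — peak 8.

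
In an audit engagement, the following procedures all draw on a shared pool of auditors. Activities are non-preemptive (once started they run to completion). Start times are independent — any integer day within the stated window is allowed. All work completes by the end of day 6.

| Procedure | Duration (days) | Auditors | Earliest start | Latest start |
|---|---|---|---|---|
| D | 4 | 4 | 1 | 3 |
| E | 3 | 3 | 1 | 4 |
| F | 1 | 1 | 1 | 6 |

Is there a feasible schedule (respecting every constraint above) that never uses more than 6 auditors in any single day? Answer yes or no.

The minimum achievable peak is 7; 6 < 7, so no feasible schedule stays within the cap.

no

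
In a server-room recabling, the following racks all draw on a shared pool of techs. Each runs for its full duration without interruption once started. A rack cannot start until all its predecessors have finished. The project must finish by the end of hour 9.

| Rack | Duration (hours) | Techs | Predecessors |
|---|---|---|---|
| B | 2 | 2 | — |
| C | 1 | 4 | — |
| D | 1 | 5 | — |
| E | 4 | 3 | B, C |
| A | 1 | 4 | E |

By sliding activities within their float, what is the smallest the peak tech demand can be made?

5

Early-start (B@1, C@1, D@1, E@3, A@7) gives peak 11: h1:11  h2:2  h3:3  h4:3  h5:3  h6:3  h7:4  h8:0  h9:0.
Shift C→3, D→4, E→5, A→9.
Schedule B@1, C@3, D@4, E@5, A@9: h1:2  h2:2  h3:4  h4:5  h5:3  h6:3  h7:3  h8:3  h9:4 — peak 5.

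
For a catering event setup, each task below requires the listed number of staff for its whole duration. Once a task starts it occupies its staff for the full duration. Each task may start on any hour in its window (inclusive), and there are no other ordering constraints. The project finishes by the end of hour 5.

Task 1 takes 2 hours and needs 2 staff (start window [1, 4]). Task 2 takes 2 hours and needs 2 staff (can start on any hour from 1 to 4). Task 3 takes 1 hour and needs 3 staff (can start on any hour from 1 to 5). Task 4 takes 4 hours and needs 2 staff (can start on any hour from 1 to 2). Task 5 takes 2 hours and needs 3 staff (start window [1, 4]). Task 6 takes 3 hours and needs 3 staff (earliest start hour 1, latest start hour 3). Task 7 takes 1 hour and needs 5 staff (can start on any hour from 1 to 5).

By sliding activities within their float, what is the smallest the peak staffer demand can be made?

Early-start (Task 1@1, Task 2@1, Task 3@1, Task 4@1, Task 5@1, Task 6@1, Task 7@1) gives peak 20: h1:20  h2:12  h3:5  h4:2  h5:0.
Shift Task 5→2, Task 6→3, Task 7→5.
Schedule Task 1@1, Task 2@1, Task 3@1, Task 4@1, Task 5@2, Task 6@3, Task 7@5: h1:9  h2:9  h3:8  h4:5  h5:8 — peak 9.

9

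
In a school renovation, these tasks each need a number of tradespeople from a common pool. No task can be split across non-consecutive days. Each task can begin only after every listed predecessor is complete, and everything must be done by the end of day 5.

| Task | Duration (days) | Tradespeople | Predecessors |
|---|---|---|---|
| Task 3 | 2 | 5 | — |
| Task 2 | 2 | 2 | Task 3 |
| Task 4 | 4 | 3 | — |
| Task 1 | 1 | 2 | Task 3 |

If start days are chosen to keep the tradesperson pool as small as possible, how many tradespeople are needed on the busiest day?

Schedule Task 3@1, Task 2@3, Task 4@1, Task 1@3: d1:8  d2:8  d3:7  d4:5  d5:0 — peak 8.
No arrangement of the 16 feasible schedules does better.

8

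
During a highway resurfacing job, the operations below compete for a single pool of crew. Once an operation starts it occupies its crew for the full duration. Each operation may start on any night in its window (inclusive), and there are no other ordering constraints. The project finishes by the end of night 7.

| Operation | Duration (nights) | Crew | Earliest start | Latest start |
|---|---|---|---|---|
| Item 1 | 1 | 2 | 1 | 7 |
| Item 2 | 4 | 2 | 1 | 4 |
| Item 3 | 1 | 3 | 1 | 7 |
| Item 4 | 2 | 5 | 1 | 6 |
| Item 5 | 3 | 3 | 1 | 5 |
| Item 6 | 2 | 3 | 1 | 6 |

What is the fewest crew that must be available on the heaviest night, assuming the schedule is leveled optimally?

7

Early-start (Item 1@1, Item 2@1, Item 3@1, Item 4@1, Item 5@1, Item 6@1) gives peak 18: n1:18  n2:13  n3:5  n4:2  n5:0  n6:0  n7:0.
Shift Item 4→2, Item 5→4, Item 6→5.
Schedule Item 1@1, Item 2@1, Item 3@1, Item 4@2, Item 5@4, Item 6@5: n1:7  n2:7  n3:7  n4:5  n5:6  n6:6  n7:0 — peak 7.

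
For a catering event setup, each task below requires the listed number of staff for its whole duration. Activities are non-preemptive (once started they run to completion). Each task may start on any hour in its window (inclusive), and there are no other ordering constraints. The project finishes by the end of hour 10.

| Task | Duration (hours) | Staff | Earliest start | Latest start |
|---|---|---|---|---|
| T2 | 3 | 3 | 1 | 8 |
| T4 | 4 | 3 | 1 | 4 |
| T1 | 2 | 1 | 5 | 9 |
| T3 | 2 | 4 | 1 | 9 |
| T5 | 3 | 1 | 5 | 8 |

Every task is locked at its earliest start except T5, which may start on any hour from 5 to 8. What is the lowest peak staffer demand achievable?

10

T5@5: h1:10  h2:10  h3:6  h4:3  h5:2  h6:2  h7:1  h8:0  h9:0  h10:0 → peak 10
T5@6: h1:10  h2:10  h3:6  h4:3  h5:1  h6:2  h7:1  h8:1  h9:0  h10:0 → peak 10
T5@7: h1:10  h2:10  h3:6  h4:3  h5:1  h6:1  h7:1  h8:1  h9:1  h10:0 → peak 10
T5@8: h1:10  h2:10  h3:6  h4:3  h5:1  h6:1  h7:0  h8:1  h9:1  h10:1 → peak 10
Best is T5@5, peak 10.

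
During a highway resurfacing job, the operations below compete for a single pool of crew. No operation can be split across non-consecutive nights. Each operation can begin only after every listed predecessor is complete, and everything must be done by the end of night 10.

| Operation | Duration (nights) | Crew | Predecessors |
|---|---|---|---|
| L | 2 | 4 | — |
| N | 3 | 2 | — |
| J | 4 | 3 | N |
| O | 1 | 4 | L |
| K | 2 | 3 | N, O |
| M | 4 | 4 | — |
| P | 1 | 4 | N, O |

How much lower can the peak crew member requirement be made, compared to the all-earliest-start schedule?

Early-start peak: n1:10  n2:10  n3:10  n4:14  n5:6  n6:3  n7:3  n8:0  n9:0  n10:0 ⇒ 14.
Leveled (L@1, N@1, J@4, O@3, K@4, M@6, P@10): n1:6  n2:6  n3:6  n4:6  n5:6  n6:7  n7:7  n8:4  n9:4  n10:4 ⇒ 7.
Reduction 14 − 7 = 7.

7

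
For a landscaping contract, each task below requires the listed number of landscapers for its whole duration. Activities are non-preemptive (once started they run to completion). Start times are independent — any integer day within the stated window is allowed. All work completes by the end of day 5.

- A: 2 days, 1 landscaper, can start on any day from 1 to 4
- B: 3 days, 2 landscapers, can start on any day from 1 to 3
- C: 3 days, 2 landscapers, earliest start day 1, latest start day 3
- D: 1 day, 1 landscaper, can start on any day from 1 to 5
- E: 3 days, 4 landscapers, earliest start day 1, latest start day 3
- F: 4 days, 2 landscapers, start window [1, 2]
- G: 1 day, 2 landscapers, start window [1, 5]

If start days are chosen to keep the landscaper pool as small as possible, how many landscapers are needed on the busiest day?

Early-start (A@1, B@1, C@1, D@1, E@1, F@1, G@1) gives peak 14: d1:14  d2:11  d3:10  d4:2  d5:0.
Shift E→3.
Schedule A@1, B@1, C@1, D@1, E@3, F@1, G@1: d1:10  d2:7  d3:10  d4:6  d5:4 — peak 10.

10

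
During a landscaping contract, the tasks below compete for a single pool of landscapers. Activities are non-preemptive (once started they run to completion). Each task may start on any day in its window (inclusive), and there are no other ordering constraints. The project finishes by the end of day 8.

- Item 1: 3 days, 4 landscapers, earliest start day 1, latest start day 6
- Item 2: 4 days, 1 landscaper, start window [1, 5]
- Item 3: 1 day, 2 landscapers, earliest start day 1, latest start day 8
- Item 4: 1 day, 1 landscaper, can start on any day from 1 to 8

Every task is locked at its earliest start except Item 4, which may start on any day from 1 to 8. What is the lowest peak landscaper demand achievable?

7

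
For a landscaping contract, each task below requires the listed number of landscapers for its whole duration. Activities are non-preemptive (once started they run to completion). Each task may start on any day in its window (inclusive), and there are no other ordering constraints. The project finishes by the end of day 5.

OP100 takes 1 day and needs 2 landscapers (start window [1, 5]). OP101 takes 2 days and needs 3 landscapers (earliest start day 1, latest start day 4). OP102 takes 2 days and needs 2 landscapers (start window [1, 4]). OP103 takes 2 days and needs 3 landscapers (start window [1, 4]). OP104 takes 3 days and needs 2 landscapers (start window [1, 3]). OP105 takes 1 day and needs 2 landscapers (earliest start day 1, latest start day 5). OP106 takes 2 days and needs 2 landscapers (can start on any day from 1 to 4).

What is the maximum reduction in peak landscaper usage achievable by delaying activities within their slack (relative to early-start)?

Early-start peak: d1:16  d2:12  d3:2  d4:0  d5:0 ⇒ 16.
Leveled (OP100@1, OP101@4, OP102@1, OP103@4, OP104@1, OP105@3, OP106@2): d1:6  d2:6  d3:6  d4:6  d5:6 ⇒ 6.
Reduction 16 − 6 = 10.

10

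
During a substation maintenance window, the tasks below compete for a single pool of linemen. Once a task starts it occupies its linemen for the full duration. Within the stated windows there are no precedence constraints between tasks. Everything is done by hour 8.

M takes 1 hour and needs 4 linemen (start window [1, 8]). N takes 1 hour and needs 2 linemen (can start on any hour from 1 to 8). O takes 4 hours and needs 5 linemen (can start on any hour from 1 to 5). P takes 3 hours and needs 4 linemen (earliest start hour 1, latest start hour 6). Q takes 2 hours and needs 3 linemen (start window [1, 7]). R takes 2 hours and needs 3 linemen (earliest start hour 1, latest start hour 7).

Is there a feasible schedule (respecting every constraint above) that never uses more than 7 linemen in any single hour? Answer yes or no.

yes

Schedule M@1, N@5, O@5, P@2, Q@1, R@3: h1:7  h2:7  h3:7  h4:7  h5:7  h6:5  h7:5  h8:5 — peak 7 ≤ 7.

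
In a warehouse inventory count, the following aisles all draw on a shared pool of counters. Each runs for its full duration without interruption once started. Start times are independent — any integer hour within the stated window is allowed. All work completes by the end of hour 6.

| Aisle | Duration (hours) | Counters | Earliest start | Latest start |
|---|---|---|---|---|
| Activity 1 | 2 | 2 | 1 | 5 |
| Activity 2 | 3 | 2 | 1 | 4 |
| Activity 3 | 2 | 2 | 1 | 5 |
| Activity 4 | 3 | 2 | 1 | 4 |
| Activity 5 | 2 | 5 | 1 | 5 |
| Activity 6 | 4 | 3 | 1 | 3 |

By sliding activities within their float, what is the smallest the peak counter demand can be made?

Early-start (Activity 1@1, Activity 2@1, Activity 3@1, Activity 4@1, Activity 5@1, Activity 6@1) gives peak 16: h1:16  h2:16  h3:7  h4:3  h5:0  h6:0.
Shift Activity 3→3, Activity 4→4, Activity 5→5.
Schedule Activity 1@1, Activity 2@1, Activity 3@3, Activity 4@4, Activity 5@5, Activity 6@1: h1:7  h2:7  h3:7  h4:7  h5:7  h6:7 — peak 7.
Total counter-hours = 42 over 6 hours ⇒ peak ≥ ⌈42/6⌉ = 7, so 7 is optimal.

7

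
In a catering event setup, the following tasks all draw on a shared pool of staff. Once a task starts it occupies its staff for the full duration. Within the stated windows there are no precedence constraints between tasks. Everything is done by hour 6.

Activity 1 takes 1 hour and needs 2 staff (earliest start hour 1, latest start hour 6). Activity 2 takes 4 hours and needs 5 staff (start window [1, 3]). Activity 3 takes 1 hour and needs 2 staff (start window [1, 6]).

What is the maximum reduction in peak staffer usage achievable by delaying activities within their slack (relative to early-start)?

4

Early-start peak: h1:9  h2:5  h3:5  h4:5  h5:0  h6:0 ⇒ 9.
Leveled (Activity 1@1, Activity 2@2, Activity 3@1): h1:4  h2:5  h3:5  h4:5  h5:5  h6:0 ⇒ 5.
Reduction 9 − 5 = 4.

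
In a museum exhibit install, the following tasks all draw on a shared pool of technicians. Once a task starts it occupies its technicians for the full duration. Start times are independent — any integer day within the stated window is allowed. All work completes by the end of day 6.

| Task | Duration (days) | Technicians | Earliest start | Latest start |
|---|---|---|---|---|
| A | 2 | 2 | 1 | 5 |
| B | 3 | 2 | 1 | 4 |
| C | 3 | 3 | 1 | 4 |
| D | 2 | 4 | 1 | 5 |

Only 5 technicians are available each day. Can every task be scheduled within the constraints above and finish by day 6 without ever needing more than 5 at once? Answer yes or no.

no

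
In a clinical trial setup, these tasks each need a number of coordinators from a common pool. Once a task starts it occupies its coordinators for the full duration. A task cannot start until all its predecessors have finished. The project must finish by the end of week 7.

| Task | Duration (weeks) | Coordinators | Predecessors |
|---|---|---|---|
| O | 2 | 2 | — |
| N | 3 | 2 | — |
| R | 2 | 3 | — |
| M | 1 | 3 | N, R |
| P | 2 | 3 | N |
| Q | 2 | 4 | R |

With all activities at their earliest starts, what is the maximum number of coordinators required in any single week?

10

Early-start schedule: O@1, N@1, R@1, M@4, P@4, Q@3.
Load per week: week 1: 7, week 2: 7, week 3: 6, week 4: 10, week 5: 3, week 6: 0, week 7: 0.
Peak is 10.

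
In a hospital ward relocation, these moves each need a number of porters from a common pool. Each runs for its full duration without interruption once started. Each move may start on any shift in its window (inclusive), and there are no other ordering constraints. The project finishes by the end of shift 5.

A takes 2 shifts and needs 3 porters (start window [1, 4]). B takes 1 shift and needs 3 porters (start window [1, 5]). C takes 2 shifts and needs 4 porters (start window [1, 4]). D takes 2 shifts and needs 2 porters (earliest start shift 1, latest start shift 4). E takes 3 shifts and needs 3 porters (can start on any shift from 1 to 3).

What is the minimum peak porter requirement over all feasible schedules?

6

Early-start (A@1, B@1, C@1, D@1, E@1) gives peak 15: s1:15  s2:12  s3:3  s4:0  s5:0.
Shift B→3, C→4, D→4.
Schedule A@1, B@3, C@4, D@4, E@1: s1:6  s2:6  s3:6  s4:6  s5:6 — peak 6.
Total porter-shifts = 30 over 5 shifts ⇒ peak ≥ ⌈30/5⌉ = 6, so 6 is optimal.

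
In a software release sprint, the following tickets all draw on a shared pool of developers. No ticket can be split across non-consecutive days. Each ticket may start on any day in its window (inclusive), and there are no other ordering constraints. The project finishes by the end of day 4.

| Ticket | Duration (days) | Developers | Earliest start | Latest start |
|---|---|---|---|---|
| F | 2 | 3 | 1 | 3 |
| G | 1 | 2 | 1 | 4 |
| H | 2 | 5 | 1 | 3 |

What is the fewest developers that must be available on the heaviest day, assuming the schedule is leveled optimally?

Early-start (F@1, G@1, H@1) gives peak 10: d1:10  d2:8  d3:0  d4:0.
Shift H→3.
Schedule F@1, G@1, H@3: d1:5  d2:3  d3:5  d4:5 — peak 5.
Total developer-days = 18 over 4 days ⇒ peak ≥ ⌈18/4⌉ = 5, so 5 is optimal.

5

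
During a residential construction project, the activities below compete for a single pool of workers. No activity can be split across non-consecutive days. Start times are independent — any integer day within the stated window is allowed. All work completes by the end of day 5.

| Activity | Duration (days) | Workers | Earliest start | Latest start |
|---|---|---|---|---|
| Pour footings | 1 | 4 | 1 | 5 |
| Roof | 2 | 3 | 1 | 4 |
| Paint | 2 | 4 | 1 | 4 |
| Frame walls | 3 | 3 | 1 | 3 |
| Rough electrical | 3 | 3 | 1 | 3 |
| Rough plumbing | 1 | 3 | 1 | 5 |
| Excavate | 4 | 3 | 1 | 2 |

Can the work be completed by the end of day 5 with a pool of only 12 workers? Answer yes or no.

Schedule Pour footings@1, Roof@1, Paint@1, Frame walls@3, Rough electrical@3, Rough plumbing@3, Excavate@2: d1:11  d2:10  d3:12  d4:9  d5:9 — peak 12 ≤ 12.

yes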